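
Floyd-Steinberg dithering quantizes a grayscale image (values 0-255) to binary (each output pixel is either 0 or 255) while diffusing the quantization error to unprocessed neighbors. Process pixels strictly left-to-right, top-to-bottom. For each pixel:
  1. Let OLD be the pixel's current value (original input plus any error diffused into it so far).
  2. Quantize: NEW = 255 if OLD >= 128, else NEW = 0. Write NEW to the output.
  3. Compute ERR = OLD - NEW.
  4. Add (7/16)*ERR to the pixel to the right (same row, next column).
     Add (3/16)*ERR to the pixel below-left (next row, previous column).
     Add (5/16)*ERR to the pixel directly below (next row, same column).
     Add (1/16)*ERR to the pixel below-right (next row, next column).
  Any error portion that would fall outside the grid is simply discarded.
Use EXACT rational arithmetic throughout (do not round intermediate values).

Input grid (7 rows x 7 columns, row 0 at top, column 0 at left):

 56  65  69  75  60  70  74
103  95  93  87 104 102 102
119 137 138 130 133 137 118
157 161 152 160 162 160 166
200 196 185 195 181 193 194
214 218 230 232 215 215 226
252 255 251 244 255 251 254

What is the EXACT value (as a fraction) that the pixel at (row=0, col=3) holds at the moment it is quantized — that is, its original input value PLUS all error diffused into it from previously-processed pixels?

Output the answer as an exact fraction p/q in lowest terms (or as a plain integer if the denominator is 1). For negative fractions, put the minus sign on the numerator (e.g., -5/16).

Answer: 62627/512

Derivation:
(0,0): OLD=56 → NEW=0, ERR=56
(0,1): OLD=179/2 → NEW=0, ERR=179/2
(0,2): OLD=3461/32 → NEW=0, ERR=3461/32
(0,3): OLD=62627/512 → NEW=0, ERR=62627/512
Target (0,3): original=75, with diffused error = 62627/512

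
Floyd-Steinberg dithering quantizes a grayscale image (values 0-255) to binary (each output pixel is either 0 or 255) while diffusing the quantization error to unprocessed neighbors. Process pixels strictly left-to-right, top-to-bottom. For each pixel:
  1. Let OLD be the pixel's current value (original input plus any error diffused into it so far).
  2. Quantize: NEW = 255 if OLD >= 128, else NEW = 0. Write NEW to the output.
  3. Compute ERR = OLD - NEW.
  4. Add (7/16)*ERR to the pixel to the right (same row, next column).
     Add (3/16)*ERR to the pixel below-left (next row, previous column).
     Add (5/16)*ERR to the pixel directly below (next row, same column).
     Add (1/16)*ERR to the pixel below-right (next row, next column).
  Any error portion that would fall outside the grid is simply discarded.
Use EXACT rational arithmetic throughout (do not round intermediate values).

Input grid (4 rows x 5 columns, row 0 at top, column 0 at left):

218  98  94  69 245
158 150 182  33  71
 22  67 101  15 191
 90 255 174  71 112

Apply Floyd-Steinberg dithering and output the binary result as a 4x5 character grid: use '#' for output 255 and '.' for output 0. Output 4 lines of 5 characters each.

(0,0): OLD=218 → NEW=255, ERR=-37
(0,1): OLD=1309/16 → NEW=0, ERR=1309/16
(0,2): OLD=33227/256 → NEW=255, ERR=-32053/256
(0,3): OLD=58253/4096 → NEW=0, ERR=58253/4096
(0,4): OLD=16464091/65536 → NEW=255, ERR=-247589/65536
(1,0): OLD=41415/256 → NEW=255, ERR=-23865/256
(1,1): OLD=223217/2048 → NEW=0, ERR=223217/2048
(1,2): OLD=12998213/65536 → NEW=255, ERR=-3713467/65536
(1,3): OLD=1080161/262144 → NEW=0, ERR=1080161/262144
(1,4): OLD=304133123/4194304 → NEW=0, ERR=304133123/4194304
(2,0): OLD=435947/32768 → NEW=0, ERR=435947/32768
(2,1): OLD=94822729/1048576 → NEW=0, ERR=94822729/1048576
(2,2): OLD=2188429595/16777216 → NEW=255, ERR=-2089760485/16777216
(2,3): OLD=-7557190111/268435456 → NEW=0, ERR=-7557190111/268435456
(2,4): OLD=865867106983/4294967296 → NEW=255, ERR=-229349553497/4294967296
(3,0): OLD=1864169147/16777216 → NEW=0, ERR=1864169147/16777216
(3,1): OLD=41519983519/134217728 → NEW=255, ERR=7294462879/134217728
(3,2): OLD=683868999301/4294967296 → NEW=255, ERR=-411347661179/4294967296
(3,3): OLD=21505833309/8589934592 → NEW=0, ERR=21505833309/8589934592
(3,4): OLD=13008378003505/137438953472 → NEW=0, ERR=13008378003505/137438953472
Row 0: #.#.#
Row 1: #.#..
Row 2: ..#.#
Row 3: .##..

Answer: #.#.#
#.#..
..#.#
.##..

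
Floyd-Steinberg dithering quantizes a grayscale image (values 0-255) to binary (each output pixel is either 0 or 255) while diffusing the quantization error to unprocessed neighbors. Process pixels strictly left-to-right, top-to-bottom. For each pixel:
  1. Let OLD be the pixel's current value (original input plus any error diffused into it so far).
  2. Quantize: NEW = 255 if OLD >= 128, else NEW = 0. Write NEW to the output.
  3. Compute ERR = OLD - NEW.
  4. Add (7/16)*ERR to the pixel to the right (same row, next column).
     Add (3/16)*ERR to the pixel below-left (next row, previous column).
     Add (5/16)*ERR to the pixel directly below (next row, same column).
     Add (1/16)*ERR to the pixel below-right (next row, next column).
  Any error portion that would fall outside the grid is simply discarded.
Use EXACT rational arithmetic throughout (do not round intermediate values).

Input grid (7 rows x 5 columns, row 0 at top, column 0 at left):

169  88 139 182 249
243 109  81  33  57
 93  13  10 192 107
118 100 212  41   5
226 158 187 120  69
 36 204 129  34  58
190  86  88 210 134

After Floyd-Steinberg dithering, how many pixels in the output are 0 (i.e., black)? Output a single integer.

Answer: 19

Derivation:
(0,0): OLD=169 → NEW=255, ERR=-86
(0,1): OLD=403/8 → NEW=0, ERR=403/8
(0,2): OLD=20613/128 → NEW=255, ERR=-12027/128
(0,3): OLD=288547/2048 → NEW=255, ERR=-233693/2048
(0,4): OLD=6523381/32768 → NEW=255, ERR=-1832459/32768
(1,0): OLD=28873/128 → NEW=255, ERR=-3767/128
(1,1): OLD=91007/1024 → NEW=0, ERR=91007/1024
(1,2): OLD=2368235/32768 → NEW=0, ERR=2368235/32768
(1,3): OLD=1651855/131072 → NEW=0, ERR=1651855/131072
(1,4): OLD=79495117/2097152 → NEW=0, ERR=79495117/2097152
(2,0): OLD=1646053/16384 → NEW=0, ERR=1646053/16384
(2,1): OLD=50561959/524288 → NEW=0, ERR=50561959/524288
(2,2): OLD=693696437/8388608 → NEW=0, ERR=693696437/8388608
(2,3): OLD=32714481999/134217728 → NEW=255, ERR=-1511038641/134217728
(2,4): OLD=246333416809/2147483648 → NEW=0, ERR=246333416809/2147483648
(3,0): OLD=1404910101/8388608 → NEW=255, ERR=-734184939/8388608
(3,1): OLD=7625651697/67108864 → NEW=0, ERR=7625651697/67108864
(3,2): OLD=625932117675/2147483648 → NEW=255, ERR=78323787435/2147483648
(3,3): OLD=344089904019/4294967296 → NEW=0, ERR=344089904019/4294967296
(3,4): OLD=5167207643391/68719476736 → NEW=0, ERR=5167207643391/68719476736
(4,0): OLD=236175209755/1073741824 → NEW=255, ERR=-37628955365/1073741824
(4,1): OLD=6169157576475/34359738368 → NEW=255, ERR=-2592575707365/34359738368
(4,2): OLD=103084701605621/549755813888 → NEW=255, ERR=-37103030935819/549755813888
(4,3): OLD=1160091357711131/8796093022208 → NEW=255, ERR=-1082912362951909/8796093022208
(4,4): OLD=6142209171055421/140737488355328 → NEW=0, ERR=6142209171055421/140737488355328
(5,0): OLD=5992849319473/549755813888 → NEW=0, ERR=5992849319473/549755813888
(5,1): OLD=749185873611603/4398046511104 → NEW=255, ERR=-372315986719917/4398046511104
(5,2): OLD=6062033238951787/140737488355328 → NEW=0, ERR=6062033238951787/140737488355328
(5,3): OLD=10322672223851205/562949953421312 → NEW=0, ERR=10322672223851205/562949953421312
(5,4): OLD=648214054534122215/9007199254740992 → NEW=0, ERR=648214054534122215/9007199254740992
(6,0): OLD=12492827406375329/70368744177664 → NEW=255, ERR=-5451202358928991/70368744177664
(6,1): OLD=77487662219379183/2251799813685248 → NEW=0, ERR=77487662219379183/2251799813685248
(6,2): OLD=4131156713806243381/36028797018963968 → NEW=0, ERR=4131156713806243381/36028797018963968
(6,3): OLD=162608559255576145799/576460752303423488 → NEW=255, ERR=15611067418203156359/576460752303423488
(6,4): OLD=1563208238674104795505/9223372036854775808 → NEW=255, ERR=-788751630723863035535/9223372036854775808
Output grid:
  Row 0: #.###  (1 black, running=1)
  Row 1: #....  (4 black, running=5)
  Row 2: ...#.  (4 black, running=9)
  Row 3: #.#..  (3 black, running=12)
  Row 4: ####.  (1 black, running=13)
  Row 5: .#...  (4 black, running=17)
  Row 6: #..##  (2 black, running=19)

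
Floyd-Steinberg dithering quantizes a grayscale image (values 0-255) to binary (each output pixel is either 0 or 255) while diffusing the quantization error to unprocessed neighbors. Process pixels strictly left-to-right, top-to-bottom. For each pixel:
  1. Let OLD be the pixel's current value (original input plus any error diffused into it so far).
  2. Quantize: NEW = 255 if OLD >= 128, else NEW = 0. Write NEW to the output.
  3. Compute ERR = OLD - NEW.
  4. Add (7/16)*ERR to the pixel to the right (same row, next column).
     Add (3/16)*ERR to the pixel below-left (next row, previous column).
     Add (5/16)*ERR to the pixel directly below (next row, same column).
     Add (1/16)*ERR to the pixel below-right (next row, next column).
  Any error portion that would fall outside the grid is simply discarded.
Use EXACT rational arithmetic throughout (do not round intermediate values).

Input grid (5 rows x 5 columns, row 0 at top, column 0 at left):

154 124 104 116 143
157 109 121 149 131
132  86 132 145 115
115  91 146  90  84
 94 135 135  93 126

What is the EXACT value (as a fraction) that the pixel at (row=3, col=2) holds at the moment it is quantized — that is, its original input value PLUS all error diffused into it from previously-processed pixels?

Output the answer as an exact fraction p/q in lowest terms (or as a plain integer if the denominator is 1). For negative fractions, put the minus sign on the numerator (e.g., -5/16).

(0,0): OLD=154 → NEW=255, ERR=-101
(0,1): OLD=1277/16 → NEW=0, ERR=1277/16
(0,2): OLD=35563/256 → NEW=255, ERR=-29717/256
(0,3): OLD=267117/4096 → NEW=0, ERR=267117/4096
(0,4): OLD=11241467/65536 → NEW=255, ERR=-5470213/65536
(1,0): OLD=35943/256 → NEW=255, ERR=-29337/256
(1,1): OLD=114129/2048 → NEW=0, ERR=114129/2048
(1,2): OLD=8278565/65536 → NEW=0, ERR=8278565/65536
(1,3): OLD=52884737/262144 → NEW=255, ERR=-13961983/262144
(1,4): OLD=359411171/4194304 → NEW=0, ERR=359411171/4194304
(2,0): OLD=3494283/32768 → NEW=0, ERR=3494283/32768
(2,1): OLD=174683561/1048576 → NEW=255, ERR=-92703319/1048576
(2,2): OLD=2118844731/16777216 → NEW=0, ERR=2118844731/16777216
(2,3): OLD=55719466369/268435456 → NEW=255, ERR=-12731574911/268435456
(2,4): OLD=505514718791/4294967296 → NEW=0, ERR=505514718791/4294967296
(3,0): OLD=2210355163/16777216 → NEW=255, ERR=-2067834917/16777216
(3,1): OLD=5341061823/134217728 → NEW=0, ERR=5341061823/134217728
(3,2): OLD=809420894821/4294967296 → NEW=255, ERR=-285795765659/4294967296
Target (3,2): original=146, with diffused error = 809420894821/4294967296

Answer: 809420894821/4294967296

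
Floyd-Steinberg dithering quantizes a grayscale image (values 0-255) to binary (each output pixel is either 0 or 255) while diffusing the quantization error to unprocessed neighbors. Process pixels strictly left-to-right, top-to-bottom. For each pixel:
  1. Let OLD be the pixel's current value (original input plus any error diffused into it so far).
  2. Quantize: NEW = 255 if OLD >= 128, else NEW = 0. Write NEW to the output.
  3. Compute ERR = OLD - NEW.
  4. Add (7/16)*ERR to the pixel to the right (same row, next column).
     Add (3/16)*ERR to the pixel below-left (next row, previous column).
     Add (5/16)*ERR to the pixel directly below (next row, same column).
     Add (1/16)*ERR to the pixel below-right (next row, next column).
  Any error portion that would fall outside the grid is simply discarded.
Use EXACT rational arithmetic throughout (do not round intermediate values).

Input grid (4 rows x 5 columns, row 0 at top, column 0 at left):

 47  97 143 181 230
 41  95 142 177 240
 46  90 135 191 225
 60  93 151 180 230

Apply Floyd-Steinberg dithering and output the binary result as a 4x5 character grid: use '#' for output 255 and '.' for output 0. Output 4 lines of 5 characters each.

Answer: ..###
.#.##
..#.#
.#.##

Derivation:
(0,0): OLD=47 → NEW=0, ERR=47
(0,1): OLD=1881/16 → NEW=0, ERR=1881/16
(0,2): OLD=49775/256 → NEW=255, ERR=-15505/256
(0,3): OLD=632841/4096 → NEW=255, ERR=-411639/4096
(0,4): OLD=12191807/65536 → NEW=255, ERR=-4519873/65536
(1,0): OLD=19899/256 → NEW=0, ERR=19899/256
(1,1): OLD=322205/2048 → NEW=255, ERR=-200035/2048
(1,2): OLD=4511841/65536 → NEW=0, ERR=4511841/65536
(1,3): OLD=41680205/262144 → NEW=255, ERR=-25166515/262144
(1,4): OLD=713724999/4194304 → NEW=255, ERR=-355822521/4194304
(2,0): OLD=1703183/32768 → NEW=0, ERR=1703183/32768
(2,1): OLD=104840469/1048576 → NEW=0, ERR=104840469/1048576
(2,2): OLD=2955338623/16777216 → NEW=255, ERR=-1322851457/16777216
(2,3): OLD=30843088141/268435456 → NEW=0, ERR=30843088141/268435456
(2,4): OLD=1042635540507/4294967296 → NEW=255, ERR=-52581119973/4294967296
(3,0): OLD=1593663647/16777216 → NEW=0, ERR=1593663647/16777216
(3,1): OLD=20705427891/134217728 → NEW=255, ERR=-13520092749/134217728
(3,2): OLD=472799071137/4294967296 → NEW=0, ERR=472799071137/4294967296
(3,3): OLD=2206269128601/8589934592 → NEW=255, ERR=15835807641/8589934592
(3,4): OLD=32182977572829/137438953472 → NEW=255, ERR=-2863955562531/137438953472
Row 0: ..###
Row 1: .#.##
Row 2: ..#.#
Row 3: .#.##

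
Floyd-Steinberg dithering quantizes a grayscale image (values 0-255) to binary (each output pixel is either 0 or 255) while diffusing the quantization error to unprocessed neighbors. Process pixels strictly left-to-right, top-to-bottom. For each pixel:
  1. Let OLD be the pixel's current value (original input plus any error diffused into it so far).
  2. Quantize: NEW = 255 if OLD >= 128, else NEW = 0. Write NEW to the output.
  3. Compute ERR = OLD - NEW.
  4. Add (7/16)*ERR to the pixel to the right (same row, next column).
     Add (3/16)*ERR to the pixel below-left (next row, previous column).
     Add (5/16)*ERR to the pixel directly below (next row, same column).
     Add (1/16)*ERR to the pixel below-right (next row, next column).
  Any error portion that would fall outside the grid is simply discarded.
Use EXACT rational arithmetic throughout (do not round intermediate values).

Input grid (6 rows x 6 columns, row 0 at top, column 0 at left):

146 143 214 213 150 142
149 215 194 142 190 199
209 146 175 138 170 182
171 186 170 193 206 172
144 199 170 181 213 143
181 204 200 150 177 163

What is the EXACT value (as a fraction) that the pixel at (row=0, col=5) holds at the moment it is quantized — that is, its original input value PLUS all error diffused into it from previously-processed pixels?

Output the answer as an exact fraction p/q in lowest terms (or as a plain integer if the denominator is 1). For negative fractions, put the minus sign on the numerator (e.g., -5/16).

(0,0): OLD=146 → NEW=255, ERR=-109
(0,1): OLD=1525/16 → NEW=0, ERR=1525/16
(0,2): OLD=65459/256 → NEW=255, ERR=179/256
(0,3): OLD=873701/4096 → NEW=255, ERR=-170779/4096
(0,4): OLD=8634947/65536 → NEW=255, ERR=-8076733/65536
(0,5): OLD=92360661/1048576 → NEW=0, ERR=92360661/1048576
Target (0,5): original=142, with diffused error = 92360661/1048576

Answer: 92360661/1048576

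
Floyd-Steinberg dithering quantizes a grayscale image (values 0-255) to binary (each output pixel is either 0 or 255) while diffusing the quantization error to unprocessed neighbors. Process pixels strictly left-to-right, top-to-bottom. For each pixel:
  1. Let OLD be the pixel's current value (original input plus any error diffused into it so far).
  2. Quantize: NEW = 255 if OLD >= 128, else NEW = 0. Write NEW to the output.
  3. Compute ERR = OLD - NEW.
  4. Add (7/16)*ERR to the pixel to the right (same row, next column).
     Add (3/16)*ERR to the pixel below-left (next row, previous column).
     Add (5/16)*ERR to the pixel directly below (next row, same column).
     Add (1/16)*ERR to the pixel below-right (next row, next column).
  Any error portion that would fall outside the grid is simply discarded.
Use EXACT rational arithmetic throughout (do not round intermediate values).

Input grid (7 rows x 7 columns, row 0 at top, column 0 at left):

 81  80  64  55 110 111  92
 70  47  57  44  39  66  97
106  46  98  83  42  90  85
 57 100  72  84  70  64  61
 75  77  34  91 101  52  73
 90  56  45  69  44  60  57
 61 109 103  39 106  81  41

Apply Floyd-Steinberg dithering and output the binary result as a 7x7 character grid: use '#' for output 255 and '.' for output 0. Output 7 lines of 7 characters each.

Answer: ....#..
.#...#.
..#...#
.#.#...
....#.#
#..#...
.#...#.

Derivation:
(0,0): OLD=81 → NEW=0, ERR=81
(0,1): OLD=1847/16 → NEW=0, ERR=1847/16
(0,2): OLD=29313/256 → NEW=0, ERR=29313/256
(0,3): OLD=430471/4096 → NEW=0, ERR=430471/4096
(0,4): OLD=10222257/65536 → NEW=255, ERR=-6489423/65536
(0,5): OLD=70965975/1048576 → NEW=0, ERR=70965975/1048576
(0,6): OLD=2040265697/16777216 → NEW=0, ERR=2040265697/16777216
(1,0): OLD=29941/256 → NEW=0, ERR=29941/256
(1,1): OLD=329267/2048 → NEW=255, ERR=-192973/2048
(1,2): OLD=5143215/65536 → NEW=0, ERR=5143215/65536
(1,3): OLD=26153347/262144 → NEW=0, ERR=26153347/262144
(1,4): OLD=1190549801/16777216 → NEW=0, ERR=1190549801/16777216
(1,5): OLD=18093685753/134217728 → NEW=255, ERR=-16131834887/134217728
(1,6): OLD=186077342327/2147483648 → NEW=0, ERR=186077342327/2147483648
(2,0): OLD=4092129/32768 → NEW=0, ERR=4092129/32768
(2,1): OLD=97743163/1048576 → NEW=0, ERR=97743163/1048576
(2,2): OLD=2954864497/16777216 → NEW=255, ERR=-1323325583/16777216
(2,3): OLD=13137123625/134217728 → NEW=0, ERR=13137123625/134217728
(2,4): OLD=97385589817/1073741824 → NEW=0, ERR=97385589817/1073741824
(2,5): OLD=3875850321107/34359738368 → NEW=0, ERR=3875850321107/34359738368
(2,6): OLD=84616634083317/549755813888 → NEW=255, ERR=-55571098458123/549755813888
(3,0): OLD=1904271441/16777216 → NEW=0, ERR=1904271441/16777216
(3,1): OLD=23059046013/134217728 → NEW=255, ERR=-11166474627/134217728
(3,2): OLD=37721486343/1073741824 → NEW=0, ERR=37721486343/1073741824
(3,3): OLD=610027073249/4294967296 → NEW=255, ERR=-485189587231/4294967296
(3,4): OLD=41884639069265/549755813888 → NEW=0, ERR=41884639069265/549755813888
(3,5): OLD=524679289603331/4398046511104 → NEW=0, ERR=524679289603331/4398046511104
(3,6): OLD=6238513324837597/70368744177664 → NEW=0, ERR=6238513324837597/70368744177664
(4,0): OLD=203732707359/2147483648 → NEW=0, ERR=203732707359/2147483648
(4,1): OLD=3648586498195/34359738368 → NEW=0, ERR=3648586498195/34359738368
(4,2): OLD=35764073376381/549755813888 → NEW=0, ERR=35764073376381/549755813888
(4,3): OLD=442619480521583/4398046511104 → NEW=0, ERR=442619480521583/4398046511104
(4,4): OLD=6479084409925597/35184372088832 → NEW=255, ERR=-2492930472726563/35184372088832
(4,5): OLD=89696885481289757/1125899906842624 → NEW=0, ERR=89696885481289757/1125899906842624
(4,6): OLD=2576328253686673627/18014398509481984 → NEW=255, ERR=-2017343366231232293/18014398509481984
(5,0): OLD=76722399333225/549755813888 → NEW=255, ERR=-63465333208215/549755813888
(5,1): OLD=249829294927395/4398046511104 → NEW=0, ERR=249829294927395/4398046511104
(5,2): OLD=4070419500437797/35184372088832 → NEW=0, ERR=4070419500437797/35184372088832
(5,3): OLD=39925685893953561/281474976710656 → NEW=255, ERR=-31850433167263719/281474976710656
(5,4): OLD=-115646226445032397/18014398509481984 → NEW=0, ERR=-115646226445032397/18014398509481984
(5,5): OLD=8165819660880480643/144115188075855872 → NEW=0, ERR=8165819660880480643/144115188075855872
(5,6): OLD=119381255843699716941/2305843009213693952 → NEW=0, ERR=119381255843699716941/2305843009213693952
(6,0): OLD=2503367951291089/70368744177664 → NEW=0, ERR=2503367951291089/70368744177664
(6,1): OLD=176531963451050501/1125899906842624 → NEW=255, ERR=-110572512793818619/1125899906842624
(6,2): OLD=1414493678484210031/18014398509481984 → NEW=0, ERR=1414493678484210031/18014398509481984
(6,3): OLD=6343708955335446513/144115188075855872 → NEW=0, ERR=6343708955335446513/144115188075855872
(6,4): OLD=36548688725900100803/288230376151711744 → NEW=0, ERR=36548688725900100803/288230376151711744
(6,5): OLD=6031705732007926462207/36893488147419103232 → NEW=255, ERR=-3376133745583944861953/36893488147419103232
(6,6): OLD=12210142306300698086409/590295810358705651712 → NEW=0, ERR=12210142306300698086409/590295810358705651712
Row 0: ....#..
Row 1: .#...#.
Row 2: ..#...#
Row 3: .#.#...
Row 4: ....#.#
Row 5: #..#...
Row 6: .#...#.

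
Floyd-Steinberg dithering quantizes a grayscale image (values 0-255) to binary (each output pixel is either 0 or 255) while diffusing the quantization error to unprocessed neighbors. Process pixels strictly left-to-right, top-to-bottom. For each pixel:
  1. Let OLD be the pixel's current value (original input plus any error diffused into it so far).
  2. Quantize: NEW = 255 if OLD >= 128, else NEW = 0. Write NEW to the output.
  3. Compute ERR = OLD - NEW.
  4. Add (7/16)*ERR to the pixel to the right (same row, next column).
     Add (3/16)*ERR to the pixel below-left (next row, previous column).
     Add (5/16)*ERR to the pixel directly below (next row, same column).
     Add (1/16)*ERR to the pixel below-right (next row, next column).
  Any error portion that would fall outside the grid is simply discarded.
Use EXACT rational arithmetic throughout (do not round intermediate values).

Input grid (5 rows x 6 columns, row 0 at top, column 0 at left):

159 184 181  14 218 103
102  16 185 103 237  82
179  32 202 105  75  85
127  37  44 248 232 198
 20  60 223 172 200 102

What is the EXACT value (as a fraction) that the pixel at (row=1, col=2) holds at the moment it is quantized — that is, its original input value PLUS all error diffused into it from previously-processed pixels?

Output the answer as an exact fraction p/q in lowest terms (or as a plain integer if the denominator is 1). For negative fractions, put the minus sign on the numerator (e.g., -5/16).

(0,0): OLD=159 → NEW=255, ERR=-96
(0,1): OLD=142 → NEW=255, ERR=-113
(0,2): OLD=2105/16 → NEW=255, ERR=-1975/16
(0,3): OLD=-10241/256 → NEW=0, ERR=-10241/256
(0,4): OLD=821241/4096 → NEW=255, ERR=-223239/4096
(0,5): OLD=5187535/65536 → NEW=0, ERR=5187535/65536
(1,0): OLD=813/16 → NEW=0, ERR=813/16
(1,1): OLD=-3357/128 → NEW=0, ERR=-3357/128
(1,2): OLD=493111/4096 → NEW=0, ERR=493111/4096
Target (1,2): original=185, with diffused error = 493111/4096

Answer: 493111/4096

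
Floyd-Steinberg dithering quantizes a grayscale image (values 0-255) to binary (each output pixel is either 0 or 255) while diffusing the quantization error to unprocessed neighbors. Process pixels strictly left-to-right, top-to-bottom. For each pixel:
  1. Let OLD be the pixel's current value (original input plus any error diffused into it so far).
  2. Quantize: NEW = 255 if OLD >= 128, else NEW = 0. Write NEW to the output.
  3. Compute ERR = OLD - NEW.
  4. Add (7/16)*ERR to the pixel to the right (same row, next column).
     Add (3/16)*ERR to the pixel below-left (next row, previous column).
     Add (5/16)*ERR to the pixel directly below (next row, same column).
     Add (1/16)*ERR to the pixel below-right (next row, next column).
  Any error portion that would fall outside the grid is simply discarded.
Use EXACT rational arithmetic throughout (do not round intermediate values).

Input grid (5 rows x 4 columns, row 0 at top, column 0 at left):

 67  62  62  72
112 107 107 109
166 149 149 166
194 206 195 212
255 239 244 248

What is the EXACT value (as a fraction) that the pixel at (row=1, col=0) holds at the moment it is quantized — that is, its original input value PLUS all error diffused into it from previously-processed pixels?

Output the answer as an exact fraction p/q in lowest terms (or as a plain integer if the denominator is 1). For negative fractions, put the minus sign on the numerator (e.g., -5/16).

Answer: 38415/256

Derivation:
(0,0): OLD=67 → NEW=0, ERR=67
(0,1): OLD=1461/16 → NEW=0, ERR=1461/16
(0,2): OLD=26099/256 → NEW=0, ERR=26099/256
(0,3): OLD=477605/4096 → NEW=0, ERR=477605/4096
(1,0): OLD=38415/256 → NEW=255, ERR=-26865/256
Target (1,0): original=112, with diffused error = 38415/256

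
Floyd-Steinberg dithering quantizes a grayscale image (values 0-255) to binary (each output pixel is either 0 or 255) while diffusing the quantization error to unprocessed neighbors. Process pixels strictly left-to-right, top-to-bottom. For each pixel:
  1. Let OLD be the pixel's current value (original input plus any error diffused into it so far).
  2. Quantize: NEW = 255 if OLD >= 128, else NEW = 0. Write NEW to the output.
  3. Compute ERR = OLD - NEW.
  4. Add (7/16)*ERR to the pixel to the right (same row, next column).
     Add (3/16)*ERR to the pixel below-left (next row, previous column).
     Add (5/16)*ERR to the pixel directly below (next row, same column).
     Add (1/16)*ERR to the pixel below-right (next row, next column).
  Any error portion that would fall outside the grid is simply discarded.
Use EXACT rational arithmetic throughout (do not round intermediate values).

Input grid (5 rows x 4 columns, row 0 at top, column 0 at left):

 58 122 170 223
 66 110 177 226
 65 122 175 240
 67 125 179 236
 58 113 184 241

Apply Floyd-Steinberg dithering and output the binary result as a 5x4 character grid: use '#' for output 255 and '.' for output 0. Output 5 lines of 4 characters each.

Answer: .#.#
.###
..##
.#.#
.###

Derivation:
(0,0): OLD=58 → NEW=0, ERR=58
(0,1): OLD=1179/8 → NEW=255, ERR=-861/8
(0,2): OLD=15733/128 → NEW=0, ERR=15733/128
(0,3): OLD=566835/2048 → NEW=255, ERR=44595/2048
(1,0): OLD=8185/128 → NEW=0, ERR=8185/128
(1,1): OLD=134159/1024 → NEW=255, ERR=-126961/1024
(1,2): OLD=5194491/32768 → NEW=255, ERR=-3161349/32768
(1,3): OLD=103954893/524288 → NEW=255, ERR=-29738547/524288
(2,0): OLD=1011477/16384 → NEW=0, ERR=1011477/16384
(2,1): OLD=50421367/524288 → NEW=0, ERR=50421367/524288
(2,2): OLD=176728547/1048576 → NEW=255, ERR=-90658333/1048576
(2,3): OLD=2993374871/16777216 → NEW=255, ERR=-1284815209/16777216
(3,0): OLD=875137157/8388608 → NEW=0, ERR=875137157/8388608
(3,1): OLD=25278961691/134217728 → NEW=255, ERR=-8946558949/134217728
(3,2): OLD=245824632165/2147483648 → NEW=0, ERR=245824632165/2147483648
(3,3): OLD=8821720680259/34359738368 → NEW=255, ERR=59987396419/34359738368
(4,0): OLD=167725347297/2147483648 → NEW=0, ERR=167725347297/2147483648
(4,1): OLD=2651256079715/17179869184 → NEW=255, ERR=-1729610562205/17179869184
(4,2): OLD=94496135556035/549755813888 → NEW=255, ERR=-45691596985405/549755813888
(4,3): OLD=1867747337002053/8796093022208 → NEW=255, ERR=-375256383660987/8796093022208
Row 0: .#.#
Row 1: .###
Row 2: ..##
Row 3: .#.#
Row 4: .###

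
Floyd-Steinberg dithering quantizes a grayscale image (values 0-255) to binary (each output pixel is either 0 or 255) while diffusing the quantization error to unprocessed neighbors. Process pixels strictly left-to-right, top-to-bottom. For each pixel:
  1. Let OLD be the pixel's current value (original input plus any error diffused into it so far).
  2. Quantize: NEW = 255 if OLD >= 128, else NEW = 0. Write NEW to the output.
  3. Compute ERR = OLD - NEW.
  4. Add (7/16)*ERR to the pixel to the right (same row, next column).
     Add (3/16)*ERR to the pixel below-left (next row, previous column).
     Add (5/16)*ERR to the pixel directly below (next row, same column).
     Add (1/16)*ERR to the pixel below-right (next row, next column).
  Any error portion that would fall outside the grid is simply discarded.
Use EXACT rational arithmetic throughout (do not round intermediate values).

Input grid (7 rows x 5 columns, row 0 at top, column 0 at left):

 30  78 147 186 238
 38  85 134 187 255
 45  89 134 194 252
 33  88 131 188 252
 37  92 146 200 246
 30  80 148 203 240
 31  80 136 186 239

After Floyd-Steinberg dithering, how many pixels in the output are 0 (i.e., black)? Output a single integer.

(0,0): OLD=30 → NEW=0, ERR=30
(0,1): OLD=729/8 → NEW=0, ERR=729/8
(0,2): OLD=23919/128 → NEW=255, ERR=-8721/128
(0,3): OLD=319881/2048 → NEW=255, ERR=-202359/2048
(0,4): OLD=6382271/32768 → NEW=255, ERR=-1973569/32768
(1,0): OLD=8251/128 → NEW=0, ERR=8251/128
(1,1): OLD=133917/1024 → NEW=255, ERR=-127203/1024
(1,2): OLD=1491937/32768 → NEW=0, ERR=1491937/32768
(1,3): OLD=21035853/131072 → NEW=255, ERR=-12387507/131072
(1,4): OLD=395638855/2097152 → NEW=255, ERR=-139134905/2097152
(2,0): OLD=685711/16384 → NEW=0, ERR=685711/16384
(2,1): OLD=42497173/524288 → NEW=0, ERR=42497173/524288
(2,2): OLD=1327130623/8388608 → NEW=255, ERR=-811964417/8388608
(2,3): OLD=15102803085/134217728 → NEW=0, ERR=15102803085/134217728
(2,4): OLD=589677524123/2147483648 → NEW=255, ERR=42069193883/2147483648
(3,0): OLD=514029343/8388608 → NEW=0, ERR=514029343/8388608
(3,1): OLD=8362165043/67108864 → NEW=0, ERR=8362165043/67108864
(3,2): OLD=389621200673/2147483648 → NEW=255, ERR=-157987129567/2147483648
(3,3): OLD=810036230489/4294967296 → NEW=255, ERR=-285180429991/4294967296
(3,4): OLD=16225026765085/68719476736 → NEW=255, ERR=-1298439802595/68719476736
(4,0): OLD=85376116337/1073741824 → NEW=0, ERR=85376116337/1073741824
(4,1): OLD=5351938088561/34359738368 → NEW=255, ERR=-3409795195279/34359738368
(4,2): OLD=41193910277567/549755813888 → NEW=0, ERR=41193910277567/549755813888
(4,3): OLD=1793453240758897/8796093022208 → NEW=255, ERR=-449550479904143/8796093022208
(4,4): OLD=30059517781799319/140737488355328 → NEW=255, ERR=-5828541748809321/140737488355328
(5,0): OLD=19923467444723/549755813888 → NEW=0, ERR=19923467444723/549755813888
(5,1): OLD=368831200332313/4398046511104 → NEW=0, ERR=368831200332313/4398046511104
(5,2): OLD=27066738893742433/140737488355328 → NEW=255, ERR=-8821320636866207/140737488355328
(5,3): OLD=88115523778084911/562949953421312 → NEW=255, ERR=-55436714344349649/562949953421312
(5,4): OLD=1628328755037338965/9007199254740992 → NEW=255, ERR=-668507054921613995/9007199254740992
(6,0): OLD=4084863368293443/70368744177664 → NEW=0, ERR=4084863368293443/70368744177664
(6,1): OLD=274981510059348589/2251799813685248 → NEW=0, ERR=274981510059348589/2251799813685248
(6,2): OLD=5642682316483191679/36028797018963968 → NEW=255, ERR=-3544660923352620161/36028797018963968
(6,3): OLD=54388982132679423029/576460752303423488 → NEW=0, ERR=54388982132679423029/576460752303423488
(6,4): OLD=2314419338673516860339/9223372036854775808 → NEW=255, ERR=-37540530724450970701/9223372036854775808
Output grid:
  Row 0: ..###  (2 black, running=2)
  Row 1: .#.##  (2 black, running=4)
  Row 2: ..#.#  (3 black, running=7)
  Row 3: ..###  (2 black, running=9)
  Row 4: .#.##  (2 black, running=11)
  Row 5: ..###  (2 black, running=13)
  Row 6: ..#.#  (3 black, running=16)

Answer: 16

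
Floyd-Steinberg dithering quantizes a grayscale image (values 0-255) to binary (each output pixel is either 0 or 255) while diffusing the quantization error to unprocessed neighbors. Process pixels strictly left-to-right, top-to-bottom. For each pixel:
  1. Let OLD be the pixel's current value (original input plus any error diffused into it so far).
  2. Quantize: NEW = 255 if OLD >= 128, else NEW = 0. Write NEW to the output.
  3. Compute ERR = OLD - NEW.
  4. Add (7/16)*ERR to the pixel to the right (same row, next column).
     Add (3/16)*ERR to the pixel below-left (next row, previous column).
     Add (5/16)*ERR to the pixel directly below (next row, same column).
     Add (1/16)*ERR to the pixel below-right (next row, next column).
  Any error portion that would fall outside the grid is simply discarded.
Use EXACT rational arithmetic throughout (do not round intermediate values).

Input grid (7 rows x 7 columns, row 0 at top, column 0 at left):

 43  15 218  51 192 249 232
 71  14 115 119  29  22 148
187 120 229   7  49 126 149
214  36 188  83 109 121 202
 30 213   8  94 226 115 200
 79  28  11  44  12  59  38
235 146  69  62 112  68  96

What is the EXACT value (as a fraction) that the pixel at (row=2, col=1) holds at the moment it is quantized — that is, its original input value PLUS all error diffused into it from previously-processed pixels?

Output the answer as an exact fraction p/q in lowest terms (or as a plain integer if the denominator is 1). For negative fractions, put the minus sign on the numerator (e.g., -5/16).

(0,0): OLD=43 → NEW=0, ERR=43
(0,1): OLD=541/16 → NEW=0, ERR=541/16
(0,2): OLD=59595/256 → NEW=255, ERR=-5685/256
(0,3): OLD=169101/4096 → NEW=0, ERR=169101/4096
(0,4): OLD=13766619/65536 → NEW=255, ERR=-2945061/65536
(0,5): OLD=240479997/1048576 → NEW=255, ERR=-26906883/1048576
(0,6): OLD=3703965931/16777216 → NEW=255, ERR=-574224149/16777216
(1,0): OLD=23239/256 → NEW=0, ERR=23239/256
(1,1): OLD=128625/2048 → NEW=0, ERR=128625/2048
(1,2): OLD=9528389/65536 → NEW=255, ERR=-7183291/65536
(1,3): OLD=19433761/262144 → NEW=0, ERR=19433761/262144
(1,4): OLD=757648899/16777216 → NEW=0, ERR=757648899/16777216
(1,5): OLD=3289981811/134217728 → NEW=0, ERR=3289981811/134217728
(1,6): OLD=314444405597/2147483648 → NEW=255, ERR=-233163924643/2147483648
(2,0): OLD=7443051/32768 → NEW=255, ERR=-912789/32768
(2,1): OLD=118029385/1048576 → NEW=0, ERR=118029385/1048576
Target (2,1): original=120, with diffused error = 118029385/1048576

Answer: 118029385/1048576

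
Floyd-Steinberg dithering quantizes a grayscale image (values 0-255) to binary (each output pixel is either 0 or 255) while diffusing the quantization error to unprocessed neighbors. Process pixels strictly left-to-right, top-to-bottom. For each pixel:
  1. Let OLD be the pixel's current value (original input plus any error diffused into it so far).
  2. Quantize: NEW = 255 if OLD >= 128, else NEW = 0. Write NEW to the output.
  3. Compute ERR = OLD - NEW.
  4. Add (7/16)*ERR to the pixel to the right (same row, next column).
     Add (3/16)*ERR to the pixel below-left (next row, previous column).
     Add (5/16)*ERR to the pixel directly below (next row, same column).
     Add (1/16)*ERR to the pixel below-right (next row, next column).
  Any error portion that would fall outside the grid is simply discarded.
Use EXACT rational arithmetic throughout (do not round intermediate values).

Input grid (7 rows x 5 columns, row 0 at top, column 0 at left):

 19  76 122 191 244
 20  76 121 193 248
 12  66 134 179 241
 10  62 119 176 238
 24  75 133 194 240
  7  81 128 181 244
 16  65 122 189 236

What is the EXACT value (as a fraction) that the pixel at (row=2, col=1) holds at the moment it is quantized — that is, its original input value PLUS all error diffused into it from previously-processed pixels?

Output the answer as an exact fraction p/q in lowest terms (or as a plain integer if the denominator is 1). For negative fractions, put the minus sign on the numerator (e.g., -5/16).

(0,0): OLD=19 → NEW=0, ERR=19
(0,1): OLD=1349/16 → NEW=0, ERR=1349/16
(0,2): OLD=40675/256 → NEW=255, ERR=-24605/256
(0,3): OLD=610101/4096 → NEW=255, ERR=-434379/4096
(0,4): OLD=12950131/65536 → NEW=255, ERR=-3761549/65536
(1,0): OLD=10687/256 → NEW=0, ERR=10687/256
(1,1): OLD=212537/2048 → NEW=0, ERR=212537/2048
(1,2): OLD=7979181/65536 → NEW=0, ERR=7979181/65536
(1,3): OLD=51473897/262144 → NEW=255, ERR=-15372823/262144
(1,4): OLD=829546395/4194304 → NEW=255, ERR=-240001125/4194304
(2,0): OLD=1458307/32768 → NEW=0, ERR=1458307/32768
(2,1): OLD=150301649/1048576 → NEW=255, ERR=-117085231/1048576
Target (2,1): original=66, with diffused error = 150301649/1048576

Answer: 150301649/1048576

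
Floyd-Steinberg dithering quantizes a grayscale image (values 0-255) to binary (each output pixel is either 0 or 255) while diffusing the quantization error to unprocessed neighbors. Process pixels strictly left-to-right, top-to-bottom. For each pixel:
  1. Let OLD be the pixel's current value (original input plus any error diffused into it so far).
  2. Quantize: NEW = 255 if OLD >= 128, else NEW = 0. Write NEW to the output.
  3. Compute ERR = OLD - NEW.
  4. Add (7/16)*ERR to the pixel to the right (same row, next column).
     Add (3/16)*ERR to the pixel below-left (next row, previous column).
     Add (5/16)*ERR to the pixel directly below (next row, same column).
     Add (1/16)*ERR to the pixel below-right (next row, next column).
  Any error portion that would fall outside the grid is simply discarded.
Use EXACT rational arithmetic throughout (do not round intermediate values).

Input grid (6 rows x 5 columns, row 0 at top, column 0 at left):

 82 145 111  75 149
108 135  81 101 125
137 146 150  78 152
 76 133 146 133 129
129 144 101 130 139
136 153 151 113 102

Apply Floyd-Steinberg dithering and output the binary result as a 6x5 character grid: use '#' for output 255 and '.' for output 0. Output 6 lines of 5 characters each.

(0,0): OLD=82 → NEW=0, ERR=82
(0,1): OLD=1447/8 → NEW=255, ERR=-593/8
(0,2): OLD=10057/128 → NEW=0, ERR=10057/128
(0,3): OLD=223999/2048 → NEW=0, ERR=223999/2048
(0,4): OLD=6450425/32768 → NEW=255, ERR=-1905415/32768
(1,0): OLD=15325/128 → NEW=0, ERR=15325/128
(1,1): OLD=188491/1024 → NEW=255, ERR=-72629/1024
(1,2): OLD=2962151/32768 → NEW=0, ERR=2962151/32768
(1,3): OLD=22116603/131072 → NEW=255, ERR=-11306757/131072
(1,4): OLD=159224337/2097152 → NEW=0, ERR=159224337/2097152
(2,0): OLD=2639721/16384 → NEW=255, ERR=-1538199/16384
(2,1): OLD=56200275/524288 → NEW=0, ERR=56200275/524288
(2,2): OLD=1715798073/8388608 → NEW=255, ERR=-423296967/8388608
(2,3): OLD=6556744475/134217728 → NEW=0, ERR=6556744475/134217728
(2,4): OLD=411688394493/2147483648 → NEW=255, ERR=-135919935747/2147483648
(3,0): OLD=560023193/8388608 → NEW=0, ERR=560023193/8388608
(3,1): OLD=12104846693/67108864 → NEW=255, ERR=-5007913627/67108864
(3,2): OLD=243615568295/2147483648 → NEW=0, ERR=243615568295/2147483648
(3,3): OLD=785446238527/4294967296 → NEW=255, ERR=-309770421953/4294967296
(3,4): OLD=5547036011003/68719476736 → NEW=0, ERR=5547036011003/68719476736
(4,0): OLD=145889882135/1073741824 → NEW=255, ERR=-127914282985/1073741824
(4,1): OLD=3229948825175/34359738368 → NEW=0, ERR=3229948825175/34359738368
(4,2): OLD=87625682538617/549755813888 → NEW=255, ERR=-52562050002823/549755813888
(4,3): OLD=772799122564951/8796093022208 → NEW=0, ERR=772799122564951/8796093022208
(4,4): OLD=27887797962227425/140737488355328 → NEW=255, ERR=-8000261568381215/140737488355328
(5,0): OLD=63990351886693/549755813888 → NEW=0, ERR=63990351886693/549755813888
(5,1): OLD=914476169360943/4398046511104 → NEW=255, ERR=-207025690970577/4398046511104
(5,2): OLD=17293301334780263/140737488355328 → NEW=0, ERR=17293301334780263/140737488355328
(5,3): OLD=99968437147306153/562949953421312 → NEW=255, ERR=-43583800975128407/562949953421312
(5,4): OLD=503101629634214899/9007199254740992 → NEW=0, ERR=503101629634214899/9007199254740992
Row 0: .#..#
Row 1: .#.#.
Row 2: #.#.#
Row 3: .#.#.
Row 4: #.#.#
Row 5: .#.#.

Answer: .#..#
.#.#.
#.#.#
.#.#.
#.#.#
.#.#.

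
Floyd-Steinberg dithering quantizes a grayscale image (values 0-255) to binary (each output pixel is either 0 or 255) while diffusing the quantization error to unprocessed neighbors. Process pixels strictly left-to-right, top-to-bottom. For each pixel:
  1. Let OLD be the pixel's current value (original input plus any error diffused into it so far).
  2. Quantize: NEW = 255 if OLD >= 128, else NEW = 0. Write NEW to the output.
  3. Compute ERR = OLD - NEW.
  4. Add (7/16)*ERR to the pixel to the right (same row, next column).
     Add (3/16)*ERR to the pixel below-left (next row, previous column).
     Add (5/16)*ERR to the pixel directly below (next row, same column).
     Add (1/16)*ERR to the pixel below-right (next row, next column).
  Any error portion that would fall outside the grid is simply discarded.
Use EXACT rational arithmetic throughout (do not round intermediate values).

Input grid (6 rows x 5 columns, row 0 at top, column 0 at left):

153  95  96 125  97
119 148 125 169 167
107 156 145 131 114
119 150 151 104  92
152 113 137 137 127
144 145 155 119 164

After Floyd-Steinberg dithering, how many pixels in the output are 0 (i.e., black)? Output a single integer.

Answer: 14

Derivation:
(0,0): OLD=153 → NEW=255, ERR=-102
(0,1): OLD=403/8 → NEW=0, ERR=403/8
(0,2): OLD=15109/128 → NEW=0, ERR=15109/128
(0,3): OLD=361763/2048 → NEW=255, ERR=-160477/2048
(0,4): OLD=2055157/32768 → NEW=0, ERR=2055157/32768
(1,0): OLD=12361/128 → NEW=0, ERR=12361/128
(1,1): OLD=227071/1024 → NEW=255, ERR=-34049/1024
(1,2): OLD=4449771/32768 → NEW=255, ERR=-3906069/32768
(1,3): OLD=14614351/131072 → NEW=0, ERR=14614351/131072
(1,4): OLD=483357453/2097152 → NEW=255, ERR=-51416307/2097152
(2,0): OLD=2145381/16384 → NEW=255, ERR=-2032539/16384
(2,1): OLD=39331751/524288 → NEW=0, ERR=39331751/524288
(2,2): OLD=1337124021/8388608 → NEW=255, ERR=-801971019/8388608
(2,3): OLD=15028368207/134217728 → NEW=0, ERR=15028368207/134217728
(2,4): OLD=348523590505/2147483648 → NEW=255, ERR=-199084739735/2147483648
(3,0): OLD=791033365/8388608 → NEW=0, ERR=791033365/8388608
(3,1): OLD=12684929905/67108864 → NEW=255, ERR=-4427830415/67108864
(3,2): OLD=253276756395/2147483648 → NEW=0, ERR=253276756395/2147483648
(3,3): OLD=718257592691/4294967296 → NEW=255, ERR=-376959067789/4294967296
(3,4): OLD=2173538770463/68719476736 → NEW=0, ERR=2173538770463/68719476736
(4,0): OLD=181566600603/1073741824 → NEW=255, ERR=-92237564517/1073741824
(4,1): OLD=2845206476571/34359738368 → NEW=0, ERR=2845206476571/34359738368
(4,2): OLD=104181065550837/549755813888 → NEW=255, ERR=-36006666990603/549755813888
(4,3): OLD=828768051851547/8796093022208 → NEW=0, ERR=828768051851547/8796093022208
(4,4): OLD=24294090026351933/140737488355328 → NEW=255, ERR=-11593969504256707/140737488355328
(5,0): OLD=72942446306865/549755813888 → NEW=255, ERR=-67245286234575/549755813888
(5,1): OLD=438543684349651/4398046511104 → NEW=0, ERR=438543684349651/4398046511104
(5,2): OLD=28288065930279531/140737488355328 → NEW=255, ERR=-7599993600329109/140737488355328
(5,3): OLD=59266512878000005/562949953421312 → NEW=0, ERR=59266512878000005/562949953421312
(5,4): OLD=1713208033156887591/9007199254740992 → NEW=255, ERR=-583627776802065369/9007199254740992
Output grid:
  Row 0: #..#.  (3 black, running=3)
  Row 1: .##.#  (2 black, running=5)
  Row 2: #.#.#  (2 black, running=7)
  Row 3: .#.#.  (3 black, running=10)
  Row 4: #.#.#  (2 black, running=12)
  Row 5: #.#.#  (2 black, running=14)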